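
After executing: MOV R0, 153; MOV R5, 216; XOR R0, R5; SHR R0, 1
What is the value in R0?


Register state trace:
  MOV R0, 153  → R0 = 153 (0b10011001)
  MOV R5, 216  → R5 = 216 (0b11011000)
  XOR R0, R5  → R0 = 153 XOR 216 = 65 (0b01000001)
  SHR R0, 1  → R0 = 65 >> 1 = 32
Final: R0 = 32

32


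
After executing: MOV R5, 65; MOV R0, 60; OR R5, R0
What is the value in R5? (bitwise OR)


Register state trace:
  MOV R5, 65  → R5 = 65 (0b01000001)
  MOV R0, 60  → R0 = 60 (0b00111100)
  OR R5, R0   → R5 = 65 OR 60 = 125 (0b01111101)
Final: R5 = 125

125


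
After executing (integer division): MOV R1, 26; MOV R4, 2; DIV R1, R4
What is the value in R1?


Register state trace:
  MOV R1, 26  → R1 = 26
  MOV R4, 2  → R4 = 2
  DIV R1, R4  → R1 = 26 // 2 = 13
Final: R1 = 13

13


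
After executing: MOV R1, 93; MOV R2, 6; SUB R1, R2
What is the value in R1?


Register state trace:
  MOV R1, 93  → R1 = 93
  MOV R2, 6  → R2 = 6
  SUB R1, R2  → R1 = 93 - 6 = 87
Final: R1 = 87

87


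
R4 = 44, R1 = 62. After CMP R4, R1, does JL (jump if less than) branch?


Trace:
  R4 = 44, R1 = 62
  CMP R4, R1  → compares 44 vs 62
  JL checks: is 44 less than 62?
  44 < 62, so condition is true
Branch taken: Yes

Yes


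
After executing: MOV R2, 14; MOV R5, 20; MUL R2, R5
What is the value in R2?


Register state trace:
  MOV R2, 14  → R2 = 14
  MOV R5, 20  → R5 = 20
  MUL R2, R5  → R2 = 14 * 20 = 280
Final: R2 = 280

280


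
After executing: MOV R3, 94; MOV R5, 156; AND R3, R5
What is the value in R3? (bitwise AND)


Register state trace:
  MOV R3, 94  → R3 = 94 (0b01011110)
  MOV R5, 156  → R5 = 156 (0b10011100)
  AND R3, R5  → R3 = 94 AND 156 = 28 (0b00011100)
Final: R3 = 28

28


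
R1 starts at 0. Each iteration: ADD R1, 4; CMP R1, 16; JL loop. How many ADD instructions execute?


Loop trace (R1 starts at 0, target 16, step 4):
  ADD #1: R1 = 0 + 4 = 4  → 4 < 16, loop
  ADD #2: R1 = 4 + 4 = 8  → 8 < 16, loop
  ADD #3: R1 = 8 + 4 = 12  → 12 < 16, loop
  ADD #4: R1 = 12 + 4 = 16  → 16 >= 16, exit
Total ADD instructions: 4

4


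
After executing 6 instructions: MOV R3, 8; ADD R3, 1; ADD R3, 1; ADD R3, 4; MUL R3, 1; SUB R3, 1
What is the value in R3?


Register state trace:
  MOV R3, 8  → R3 = 8
  ADD R3, 1  → R3 = 8 + 1 = 9
  ADD R3, 1  → R3 = 9 + 1 = 10
  ADD R3, 4  → R3 = 10 + 4 = 14
  MUL R3, 1  → R3 = 14 * 1 = 14
  SUB R3, 1  → R3 = 14 - 1 = 13
Final: R3 = 13

13


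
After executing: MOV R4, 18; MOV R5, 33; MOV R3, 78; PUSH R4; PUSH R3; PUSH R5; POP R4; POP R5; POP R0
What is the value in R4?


Stack trace (top is rightmost):
  MOV R4, 18  → R4 = 18
  MOV R5, 33  → R5 = 33
  MOV R3, 78  → R3 = 78
  PUSH R4  → stack: [18]
  PUSH R3  → stack: [18, 78]
  PUSH R5  → stack: [18, 78, 33]
  POP R4  → R4 = 33, stack: [18, 78]
  POP R5  → R5 = 78, stack: [18]
  POP R0  → R0 = 18, stack: []
Final: R4 = 33

33


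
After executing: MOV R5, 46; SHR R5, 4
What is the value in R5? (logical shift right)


Register state trace:
  MOV R5, 46  → R5 = 46
  SHR R5, 4  → R5 = 46 >> 4 = 46 // 2^4 = 2
Final: R5 = 2

2


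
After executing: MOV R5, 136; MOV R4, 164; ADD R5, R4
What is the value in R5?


Register state trace:
  MOV R5, 136  → R5 = 136
  MOV R4, 164  → R4 = 164
  ADD R5, R4  → R5 = 136 + 164 = 300
Final: R5 = 300

300


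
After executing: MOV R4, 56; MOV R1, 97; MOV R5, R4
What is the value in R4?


Register state trace:
  MOV R4, 56  → R4 = 56
  MOV R1, 97  → R1 = 97
  MOV R5, R4  → R5 = 56
Final: R4 = 56

56


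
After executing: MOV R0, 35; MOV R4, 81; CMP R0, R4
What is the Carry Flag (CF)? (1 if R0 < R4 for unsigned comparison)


Register state trace:
  MOV R0, 35  → R0 = 35
  MOV R4, 81  → R4 = 81
  CMP R0, R4  → unsigned 35 - 81: borrow occurs
  35 < 81, so CF = 1
CF = 1

1


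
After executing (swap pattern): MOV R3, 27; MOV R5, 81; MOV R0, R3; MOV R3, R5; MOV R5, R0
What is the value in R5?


Register state trace (swap pattern):
  MOV R3, 27  → R3 = 27
  MOV R5, 81  → R5 = 81
  MOV R0, R3  → R0 = 27  (save R3)
  MOV R3, R5  → R3 = 81  (R3 gets R5's value)
  MOV R5, R0  → R5 = 27  (R5 gets saved value)
Final: R5 = 27

27


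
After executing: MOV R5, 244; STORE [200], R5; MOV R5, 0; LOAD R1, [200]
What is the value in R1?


Register and memory trace:
  MOV R5, 244  → R5 = 244
  STORE [200], R5  → mem[200] = 244
  MOV R5, 0  → R5 = 0
  LOAD R1, [200]  → R1 = mem[200] = 244
Final: R1 = 244

244


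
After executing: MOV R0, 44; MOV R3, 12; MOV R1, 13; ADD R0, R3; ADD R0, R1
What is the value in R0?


Register state trace:
  MOV R0, 44  → R0 = 44
  MOV R3, 12  → R3 = 12
  MOV R1, 13  → R1 = 13
  ADD R0, R3  → R0 = 44 + 12 = 56
  ADD R0, R1  → R0 = 56 + 13 = 69
Final: R0 = 69

69


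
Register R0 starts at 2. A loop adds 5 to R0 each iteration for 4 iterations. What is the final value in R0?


Starting value: R0 = 2
  Iter 1: R0 = 2 + 5 = 7
  Iter 2: R0 = 7 + 5 = 12
  Iter 3: R0 = 12 + 5 = 17
  Iter 4: R0 = 17 + 5 = 22
Final: R0 = 22

22


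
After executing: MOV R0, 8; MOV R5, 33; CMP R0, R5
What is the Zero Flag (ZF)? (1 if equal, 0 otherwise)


Register state trace:
  MOV R0, 8  → R0 = 8
  MOV R5, 33  → R5 = 33
  CMP R0, R5  → computes 8 - 33 = -25
  Result is nonzero, so values are not equal
ZF = 0

0


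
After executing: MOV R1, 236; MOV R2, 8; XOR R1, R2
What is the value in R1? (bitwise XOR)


Register state trace:
  MOV R1, 236  → R1 = 236 (0b11101100)
  MOV R2, 8  → R2 = 8 (0b00001000)
  XOR R1, R2  → R1 = 236 XOR 8 = 228 (0b11100100)
Final: R1 = 228

228


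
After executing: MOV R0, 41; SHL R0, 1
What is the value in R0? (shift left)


Register state trace:
  MOV R0, 41  → R0 = 41
  SHL R0, 1  → R0 = 41 << 1 = 41 * 2^1 = 82
Final: R0 = 82

82


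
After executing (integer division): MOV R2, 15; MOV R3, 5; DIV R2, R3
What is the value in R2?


Register state trace:
  MOV R2, 15  → R2 = 15
  MOV R3, 5  → R3 = 5
  DIV R2, R3  → R2 = 15 // 5 = 3
Final: R2 = 3

3


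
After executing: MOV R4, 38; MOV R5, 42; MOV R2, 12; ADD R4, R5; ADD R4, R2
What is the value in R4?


Register state trace:
  MOV R4, 38  → R4 = 38
  MOV R5, 42  → R5 = 42
  MOV R2, 12  → R2 = 12
  ADD R4, R5  → R4 = 38 + 42 = 80
  ADD R4, R2  → R4 = 80 + 12 = 92
Final: R4 = 92

92


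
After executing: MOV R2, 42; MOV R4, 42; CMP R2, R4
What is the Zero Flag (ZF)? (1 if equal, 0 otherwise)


Register state trace:
  MOV R2, 42  → R2 = 42
  MOV R4, 42  → R4 = 42
  CMP R2, R4  → computes 42 - 42 = 0
  Result is zero, so values are equal
ZF = 1

1


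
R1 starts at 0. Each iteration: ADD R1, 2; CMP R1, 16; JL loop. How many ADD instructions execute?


Loop trace (R1 starts at 0, target 16, step 2):
  ADD #1: R1 = 0 + 2 = 2  → 2 < 16, loop
  ADD #2: R1 = 2 + 2 = 4  → 4 < 16, loop
  ADD #3: R1 = 4 + 2 = 6  → 6 < 16, loop
  ADD #4: R1 = 6 + 2 = 8  → 8 < 16, loop
  ADD #5: R1 = 8 + 2 = 10  → 10 < 16, loop
  ADD #6: R1 = 10 + 2 = 12  → 12 < 16, loop
  ADD #7: R1 = 12 + 2 = 14  → 14 < 16, loop
  ADD #8: R1 = 14 + 2 = 16  → 16 >= 16, exit
Total ADD instructions: 8

8


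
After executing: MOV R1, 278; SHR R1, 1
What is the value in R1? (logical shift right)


Register state trace:
  MOV R1, 278  → R1 = 278
  SHR R1, 1  → R1 = 278 >> 1 = 278 // 2^1 = 139
Final: R1 = 139

139


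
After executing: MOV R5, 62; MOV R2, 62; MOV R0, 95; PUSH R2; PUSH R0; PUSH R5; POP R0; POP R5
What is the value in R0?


Stack trace (top is rightmost):
  MOV R5, 62  → R5 = 62
  MOV R2, 62  → R2 = 62
  MOV R0, 95  → R0 = 95
  PUSH R2  → stack: [62]
  PUSH R0  → stack: [62, 95]
  PUSH R5  → stack: [62, 95, 62]
  POP R0  → R0 = 62, stack: [62, 95]
  POP R5  → R5 = 95, stack: [62]
Final: R0 = 62

62


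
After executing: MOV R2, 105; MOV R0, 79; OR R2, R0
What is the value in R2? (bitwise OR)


Register state trace:
  MOV R2, 105  → R2 = 105 (0b01101001)
  MOV R0, 79  → R0 = 79 (0b01001111)
  OR R2, R0   → R2 = 105 OR 79 = 111 (0b01101111)
Final: R2 = 111

111


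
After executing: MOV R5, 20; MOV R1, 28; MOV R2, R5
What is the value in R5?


Register state trace:
  MOV R5, 20  → R5 = 20
  MOV R1, 28  → R1 = 28
  MOV R2, R5  → R2 = 20
Final: R5 = 20

20


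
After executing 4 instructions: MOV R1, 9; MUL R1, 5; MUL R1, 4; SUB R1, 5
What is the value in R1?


Register state trace:
  MOV R1, 9  → R1 = 9
  MUL R1, 5  → R1 = 9 * 5 = 45
  MUL R1, 4  → R1 = 45 * 4 = 180
  SUB R1, 5  → R1 = 180 - 5 = 175
Final: R1 = 175

175


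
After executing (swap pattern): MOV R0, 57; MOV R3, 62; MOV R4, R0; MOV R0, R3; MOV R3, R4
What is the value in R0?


Register state trace (swap pattern):
  MOV R0, 57  → R0 = 57
  MOV R3, 62  → R3 = 62
  MOV R4, R0  → R4 = 57  (save R0)
  MOV R0, R3  → R0 = 62  (R0 gets R3's value)
  MOV R3, R4  → R3 = 57  (R3 gets saved value)
Final: R0 = 62

62


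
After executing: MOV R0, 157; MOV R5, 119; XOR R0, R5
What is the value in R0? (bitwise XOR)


Register state trace:
  MOV R0, 157  → R0 = 157 (0b10011101)
  MOV R5, 119  → R5 = 119 (0b01110111)
  XOR R0, R5  → R0 = 157 XOR 119 = 234 (0b11101010)
Final: R0 = 234

234


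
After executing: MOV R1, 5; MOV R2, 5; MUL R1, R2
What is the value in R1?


Register state trace:
  MOV R1, 5  → R1 = 5
  MOV R2, 5  → R2 = 5
  MUL R1, R2  → R1 = 5 * 5 = 25
Final: R1 = 25

25


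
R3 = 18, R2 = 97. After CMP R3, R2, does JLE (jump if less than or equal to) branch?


Trace:
  R3 = 18, R2 = 97
  CMP R3, R2  → compares 18 vs 97
  JLE checks: is 18 less than or equal to 97?
  18 < 97, so condition is true
Branch taken: Yes

Yes


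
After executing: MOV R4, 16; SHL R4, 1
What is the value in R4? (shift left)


Register state trace:
  MOV R4, 16  → R4 = 16
  SHL R4, 1  → R4 = 16 << 1 = 16 * 2^1 = 32
Final: R4 = 32

32


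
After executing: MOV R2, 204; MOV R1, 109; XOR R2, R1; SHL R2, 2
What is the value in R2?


Register state trace:
  MOV R2, 204  → R2 = 204 (0b11001100)
  MOV R1, 109  → R1 = 109 (0b01101101)
  XOR R2, R1  → R2 = 204 XOR 109 = 161 (0b10100001)
  SHL R2, 2  → R2 = 161 << 2 = 644
Final: R2 = 644

644


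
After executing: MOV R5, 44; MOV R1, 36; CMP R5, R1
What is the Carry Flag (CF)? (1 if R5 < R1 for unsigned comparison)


Register state trace:
  MOV R5, 44  → R5 = 44
  MOV R1, 36  → R1 = 36
  CMP R5, R1  → unsigned 44 - 36: no borrow
  44 >= 36, so CF = 0
CF = 0

0


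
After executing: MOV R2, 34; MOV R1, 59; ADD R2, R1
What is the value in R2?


Register state trace:
  MOV R2, 34  → R2 = 34
  MOV R1, 59  → R1 = 59
  ADD R2, R1  → R2 = 34 + 59 = 93
Final: R2 = 93

93


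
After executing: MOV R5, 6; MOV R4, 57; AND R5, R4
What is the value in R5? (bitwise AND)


Register state trace:
  MOV R5, 6  → R5 = 6 (0b00000110)
  MOV R4, 57  → R4 = 57 (0b00111001)
  AND R5, R4  → R5 = 6 AND 57 = 0 (0b00000000)
Final: R5 = 0

0


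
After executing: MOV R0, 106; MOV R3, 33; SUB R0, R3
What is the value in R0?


Register state trace:
  MOV R0, 106  → R0 = 106
  MOV R3, 33  → R3 = 33
  SUB R0, R3  → R0 = 106 - 33 = 73
Final: R0 = 73

73


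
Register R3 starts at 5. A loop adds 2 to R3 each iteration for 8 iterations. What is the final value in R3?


Starting value: R3 = 5
  Iter 1: R3 = 5 + 2 = 7
  Iter 2: R3 = 7 + 2 = 9
  Iter 3: R3 = 9 + 2 = 11
  Iter 4: R3 = 11 + 2 = 13
  Iter 5: R3 = 13 + 2 = 15
  Iter 6: R3 = 15 + 2 = 17
  Iter 7: R3 = 17 + 2 = 19
  Iter 8: R3 = 19 + 2 = 21
Final: R3 = 21

21


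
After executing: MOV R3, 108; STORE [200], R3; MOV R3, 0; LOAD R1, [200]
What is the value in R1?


Register and memory trace:
  MOV R3, 108  → R3 = 108
  STORE [200], R3  → mem[200] = 108
  MOV R3, 0  → R3 = 0
  LOAD R1, [200]  → R1 = mem[200] = 108
Final: R1 = 108

108


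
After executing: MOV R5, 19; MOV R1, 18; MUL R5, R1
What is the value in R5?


Register state trace:
  MOV R5, 19  → R5 = 19
  MOV R1, 18  → R1 = 18
  MUL R5, R1  → R5 = 19 * 18 = 342
Final: R5 = 342

342


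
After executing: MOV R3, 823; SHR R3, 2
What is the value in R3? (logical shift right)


Register state trace:
  MOV R3, 823  → R3 = 823
  SHR R3, 2  → R3 = 823 >> 2 = 823 // 2^2 = 205
Final: R3 = 205

205


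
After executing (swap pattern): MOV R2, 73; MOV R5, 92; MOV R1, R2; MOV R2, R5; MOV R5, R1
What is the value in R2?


Register state trace (swap pattern):
  MOV R2, 73  → R2 = 73
  MOV R5, 92  → R5 = 92
  MOV R1, R2  → R1 = 73  (save R2)
  MOV R2, R5  → R2 = 92  (R2 gets R5's value)
  MOV R5, R1  → R5 = 73  (R5 gets saved value)
Final: R2 = 92

92


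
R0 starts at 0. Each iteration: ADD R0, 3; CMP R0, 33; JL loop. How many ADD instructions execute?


Loop trace (R0 starts at 0, target 33, step 3):
  ADD #1: R0 = 0 + 3 = 3  → 3 < 33, loop
  ADD #2: R0 = 3 + 3 = 6  → 6 < 33, loop
  ADD #3: R0 = 6 + 3 = 9  → 9 < 33, loop
  ADD #4: R0 = 9 + 3 = 12  → 12 < 33, loop
  ADD #5: R0 = 12 + 3 = 15  → 15 < 33, loop
  ADD #6: R0 = 15 + 3 = 18  → 18 < 33, loop
  ADD #7: R0 = 18 + 3 = 21  → 21 < 33, loop
  ADD #8: R0 = 21 + 3 = 24  → 24 < 33, loop
  ADD #9: R0 = 24 + 3 = 27  → 27 < 33, loop
  ADD #10: R0 = 27 + 3 = 30  → 30 < 33, loop
  ADD #11: R0 = 30 + 3 = 33  → 33 >= 33, exit
Total ADD instructions: 11

11


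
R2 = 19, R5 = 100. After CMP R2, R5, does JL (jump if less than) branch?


Trace:
  R2 = 19, R5 = 100
  CMP R2, R5  → compares 19 vs 100
  JL checks: is 19 less than 100?
  19 < 100, so condition is true
Branch taken: Yes

Yes


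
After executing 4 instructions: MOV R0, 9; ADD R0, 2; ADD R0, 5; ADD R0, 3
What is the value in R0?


Register state trace:
  MOV R0, 9  → R0 = 9
  ADD R0, 2  → R0 = 9 + 2 = 11
  ADD R0, 5  → R0 = 11 + 5 = 16
  ADD R0, 3  → R0 = 16 + 3 = 19
Final: R0 = 19

19


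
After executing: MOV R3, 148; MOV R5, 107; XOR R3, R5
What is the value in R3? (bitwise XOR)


Register state trace:
  MOV R3, 148  → R3 = 148 (0b10010100)
  MOV R5, 107  → R5 = 107 (0b01101011)
  XOR R3, R5  → R3 = 148 XOR 107 = 255 (0b11111111)
Final: R3 = 255

255


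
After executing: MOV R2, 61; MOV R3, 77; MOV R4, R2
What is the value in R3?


Register state trace:
  MOV R2, 61  → R2 = 61
  MOV R3, 77  → R3 = 77
  MOV R4, R2  → R4 = 61
Final: R3 = 77

77


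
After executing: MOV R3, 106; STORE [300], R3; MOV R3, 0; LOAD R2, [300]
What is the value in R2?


Register and memory trace:
  MOV R3, 106  → R3 = 106
  STORE [300], R3  → mem[300] = 106
  MOV R3, 0  → R3 = 0
  LOAD R2, [300]  → R2 = mem[300] = 106
Final: R2 = 106

106


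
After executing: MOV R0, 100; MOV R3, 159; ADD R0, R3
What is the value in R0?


Register state trace:
  MOV R0, 100  → R0 = 100
  MOV R3, 159  → R3 = 159
  ADD R0, R3  → R0 = 100 + 159 = 259
Final: R0 = 259

259


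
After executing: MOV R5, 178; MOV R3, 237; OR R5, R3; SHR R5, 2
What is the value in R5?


Register state trace:
  MOV R5, 178  → R5 = 178 (0b10110010)
  MOV R3, 237  → R3 = 237 (0b11101101)
  OR R5, R3  → R5 = 178 OR 237 = 255 (0b11111111)
  SHR R5, 2  → R5 = 255 >> 2 = 63
Final: R5 = 63

63


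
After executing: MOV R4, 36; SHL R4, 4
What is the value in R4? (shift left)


Register state trace:
  MOV R4, 36  → R4 = 36
  SHL R4, 4  → R4 = 36 << 4 = 36 * 2^4 = 576
Final: R4 = 576

576


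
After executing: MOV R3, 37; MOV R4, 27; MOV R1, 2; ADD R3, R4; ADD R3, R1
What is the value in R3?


Register state trace:
  MOV R3, 37  → R3 = 37
  MOV R4, 27  → R4 = 27
  MOV R1, 2  → R1 = 2
  ADD R3, R4  → R3 = 37 + 27 = 64
  ADD R3, R1  → R3 = 64 + 2 = 66
Final: R3 = 66

66


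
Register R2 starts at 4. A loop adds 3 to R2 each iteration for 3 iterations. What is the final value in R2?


Starting value: R2 = 4
  Iter 1: R2 = 4 + 3 = 7
  Iter 2: R2 = 7 + 3 = 10
  Iter 3: R2 = 10 + 3 = 13
Final: R2 = 13

13


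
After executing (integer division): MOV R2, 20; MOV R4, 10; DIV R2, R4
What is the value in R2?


Register state trace:
  MOV R2, 20  → R2 = 20
  MOV R4, 10  → R4 = 10
  DIV R2, R4  → R2 = 20 // 10 = 2
Final: R2 = 2

2


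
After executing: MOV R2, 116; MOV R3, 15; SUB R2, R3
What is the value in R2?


Register state trace:
  MOV R2, 116  → R2 = 116
  MOV R3, 15  → R3 = 15
  SUB R2, R3  → R2 = 116 - 15 = 101
Final: R2 = 101

101


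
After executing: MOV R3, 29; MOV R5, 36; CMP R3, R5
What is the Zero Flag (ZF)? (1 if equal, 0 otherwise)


Register state trace:
  MOV R3, 29  → R3 = 29
  MOV R5, 36  → R5 = 36
  CMP R3, R5  → computes 29 - 36 = -7
  Result is nonzero, so values are not equal
ZF = 0

0


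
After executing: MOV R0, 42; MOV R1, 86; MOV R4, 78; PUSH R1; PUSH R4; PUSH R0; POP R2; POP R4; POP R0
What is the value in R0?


Stack trace (top is rightmost):
  MOV R0, 42  → R0 = 42
  MOV R1, 86  → R1 = 86
  MOV R4, 78  → R4 = 78
  PUSH R1  → stack: [86]
  PUSH R4  → stack: [86, 78]
  PUSH R0  → stack: [86, 78, 42]
  POP R2  → R2 = 42, stack: [86, 78]
  POP R4  → R4 = 78, stack: [86]
  POP R0  → R0 = 86, stack: []
Final: R0 = 86

86


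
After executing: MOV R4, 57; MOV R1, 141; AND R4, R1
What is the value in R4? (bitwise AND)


Register state trace:
  MOV R4, 57  → R4 = 57 (0b00111001)
  MOV R1, 141  → R1 = 141 (0b10001101)
  AND R4, R1  → R4 = 57 AND 141 = 9 (0b00001001)
Final: R4 = 9

9


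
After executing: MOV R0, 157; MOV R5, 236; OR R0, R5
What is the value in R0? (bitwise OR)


Register state trace:
  MOV R0, 157  → R0 = 157 (0b10011101)
  MOV R5, 236  → R5 = 236 (0b11101100)
  OR R0, R5   → R0 = 157 OR 236 = 253 (0b11111101)
Final: R0 = 253

253


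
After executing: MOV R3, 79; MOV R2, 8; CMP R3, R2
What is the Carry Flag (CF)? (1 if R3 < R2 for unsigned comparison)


Register state trace:
  MOV R3, 79  → R3 = 79
  MOV R2, 8  → R2 = 8
  CMP R3, R2  → unsigned 79 - 8: no borrow
  79 >= 8, so CF = 0
CF = 0

0


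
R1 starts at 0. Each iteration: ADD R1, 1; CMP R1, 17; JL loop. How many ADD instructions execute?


Loop trace (R1 starts at 0, target 17, step 1):
  ADD #1: R1 = 0 + 1 = 1  → 1 < 17, loop
  ADD #2: R1 = 1 + 1 = 2  → 2 < 17, loop
  ADD #3: R1 = 2 + 1 = 3  → 3 < 17, loop
  ADD #4: R1 = 3 + 1 = 4  → 4 < 17, loop
  ADD #5: R1 = 4 + 1 = 5  → 5 < 17, loop
  ADD #6: R1 = 5 + 1 = 6  → 6 < 17, loop
  ADD #7: R1 = 6 + 1 = 7  → 7 < 17, loop
  ADD #8: R1 = 7 + 1 = 8  → 8 < 17, loop
  ADD #9: R1 = 8 + 1 = 9  → 9 < 17, loop
  ADD #10: R1 = 9 + 1 = 10  → 10 < 17, loop
  ADD #11: R1 = 10 + 1 = 11  → 11 < 17, loop
  ADD #12: R1 = 11 + 1 = 12  → 12 < 17, loop
  ADD #13: R1 = 12 + 1 = 13  → 13 < 17, loop
  ADD #14: R1 = 13 + 1 = 14  → 14 < 17, loop
  ADD #15: R1 = 14 + 1 = 15  → 15 < 17, loop
  ADD #16: R1 = 15 + 1 = 16  → 16 < 17, loop
  ADD #17: R1 = 16 + 1 = 17  → 17 >= 17, exit
Total ADD instructions: 17

17


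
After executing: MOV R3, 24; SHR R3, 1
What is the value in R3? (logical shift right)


Register state trace:
  MOV R3, 24  → R3 = 24
  SHR R3, 1  → R3 = 24 >> 1 = 24 // 2^1 = 12
Final: R3 = 12

12


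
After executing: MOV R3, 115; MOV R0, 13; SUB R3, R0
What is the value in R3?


Register state trace:
  MOV R3, 115  → R3 = 115
  MOV R0, 13  → R0 = 13
  SUB R3, R0  → R3 = 115 - 13 = 102
Final: R3 = 102

102


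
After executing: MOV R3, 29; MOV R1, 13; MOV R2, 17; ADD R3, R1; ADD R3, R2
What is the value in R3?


Register state trace:
  MOV R3, 29  → R3 = 29
  MOV R1, 13  → R1 = 13
  MOV R2, 17  → R2 = 17
  ADD R3, R1  → R3 = 29 + 13 = 42
  ADD R3, R2  → R3 = 42 + 17 = 59
Final: R3 = 59

59


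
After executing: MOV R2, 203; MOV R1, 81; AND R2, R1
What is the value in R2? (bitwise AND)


Register state trace:
  MOV R2, 203  → R2 = 203 (0b11001011)
  MOV R1, 81  → R1 = 81 (0b01010001)
  AND R2, R1  → R2 = 203 AND 81 = 65 (0b01000001)
Final: R2 = 65

65


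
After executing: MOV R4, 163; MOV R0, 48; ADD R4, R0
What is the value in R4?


Register state trace:
  MOV R4, 163  → R4 = 163
  MOV R0, 48  → R0 = 48
  ADD R4, R0  → R4 = 163 + 48 = 211
Final: R4 = 211

211


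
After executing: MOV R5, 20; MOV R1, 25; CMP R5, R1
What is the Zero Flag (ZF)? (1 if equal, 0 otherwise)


Register state trace:
  MOV R5, 20  → R5 = 20
  MOV R1, 25  → R1 = 25
  CMP R5, R1  → computes 20 - 25 = -5
  Result is nonzero, so values are not equal
ZF = 0

0


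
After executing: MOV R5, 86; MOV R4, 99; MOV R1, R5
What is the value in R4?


Register state trace:
  MOV R5, 86  → R5 = 86
  MOV R4, 99  → R4 = 99
  MOV R1, R5  → R1 = 86
Final: R4 = 99

99


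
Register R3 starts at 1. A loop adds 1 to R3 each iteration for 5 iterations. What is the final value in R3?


Starting value: R3 = 1
  Iter 1: R3 = 1 + 1 = 2
  Iter 2: R3 = 2 + 1 = 3
  Iter 3: R3 = 3 + 1 = 4
  Iter 4: R3 = 4 + 1 = 5
  Iter 5: R3 = 5 + 1 = 6
Final: R3 = 6

6


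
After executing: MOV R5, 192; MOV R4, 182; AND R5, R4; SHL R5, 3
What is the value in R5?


Register state trace:
  MOV R5, 192  → R5 = 192 (0b11000000)
  MOV R4, 182  → R4 = 182 (0b10110110)
  AND R5, R4  → R5 = 192 AND 182 = 128 (0b10000000)
  SHL R5, 3  → R5 = 128 << 3 = 1024
Final: R5 = 1024

1024


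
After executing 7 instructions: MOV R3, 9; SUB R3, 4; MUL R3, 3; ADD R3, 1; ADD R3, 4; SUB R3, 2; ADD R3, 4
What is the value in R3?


Register state trace:
  MOV R3, 9  → R3 = 9
  SUB R3, 4  → R3 = 9 - 4 = 5
  MUL R3, 3  → R3 = 5 * 3 = 15
  ADD R3, 1  → R3 = 15 + 1 = 16
  ADD R3, 4  → R3 = 16 + 4 = 20
  SUB R3, 2  → R3 = 20 - 2 = 18
  ADD R3, 4  → R3 = 18 + 4 = 22
Final: R3 = 22

22


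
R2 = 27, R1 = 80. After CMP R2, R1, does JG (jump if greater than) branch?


Trace:
  R2 = 27, R1 = 80
  CMP R2, R1  → compares 27 vs 80
  JG checks: is 27 greater than 80?
  27 < 80, so condition is false
Branch taken: No

No


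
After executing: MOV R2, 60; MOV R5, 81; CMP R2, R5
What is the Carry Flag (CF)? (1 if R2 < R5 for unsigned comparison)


Register state trace:
  MOV R2, 60  → R2 = 60
  MOV R5, 81  → R5 = 81
  CMP R2, R5  → unsigned 60 - 81: borrow occurs
  60 < 81, so CF = 1
CF = 1

1


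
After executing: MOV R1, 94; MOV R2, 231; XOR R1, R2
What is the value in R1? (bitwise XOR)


Register state trace:
  MOV R1, 94  → R1 = 94 (0b01011110)
  MOV R2, 231  → R2 = 231 (0b11100111)
  XOR R1, R2  → R1 = 94 XOR 231 = 185 (0b10111001)
Final: R1 = 185

185


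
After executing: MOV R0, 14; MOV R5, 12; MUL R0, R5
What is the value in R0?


Register state trace:
  MOV R0, 14  → R0 = 14
  MOV R5, 12  → R5 = 12
  MUL R0, R5  → R0 = 14 * 12 = 168
Final: R0 = 168

168


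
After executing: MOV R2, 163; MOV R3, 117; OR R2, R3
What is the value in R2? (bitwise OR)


Register state trace:
  MOV R2, 163  → R2 = 163 (0b10100011)
  MOV R3, 117  → R3 = 117 (0b01110101)
  OR R2, R3   → R2 = 163 OR 117 = 247 (0b11110111)
Final: R2 = 247

247


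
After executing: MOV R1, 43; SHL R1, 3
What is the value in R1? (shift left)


Register state trace:
  MOV R1, 43  → R1 = 43
  SHL R1, 3  → R1 = 43 << 3 = 43 * 2^3 = 344
Final: R1 = 344

344


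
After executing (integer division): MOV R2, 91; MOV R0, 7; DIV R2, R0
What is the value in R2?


Register state trace:
  MOV R2, 91  → R2 = 91
  MOV R0, 7  → R0 = 7
  DIV R2, R0  → R2 = 91 // 7 = 13
Final: R2 = 13

13


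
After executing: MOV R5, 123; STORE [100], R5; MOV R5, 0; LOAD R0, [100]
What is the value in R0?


Register and memory trace:
  MOV R5, 123  → R5 = 123
  STORE [100], R5  → mem[100] = 123
  MOV R5, 0  → R5 = 0
  LOAD R0, [100]  → R0 = mem[100] = 123
Final: R0 = 123

123


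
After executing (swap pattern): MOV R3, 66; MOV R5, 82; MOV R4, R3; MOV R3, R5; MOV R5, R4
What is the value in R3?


Register state trace (swap pattern):
  MOV R3, 66  → R3 = 66
  MOV R5, 82  → R5 = 82
  MOV R4, R3  → R4 = 66  (save R3)
  MOV R3, R5  → R3 = 82  (R3 gets R5's value)
  MOV R5, R4  → R5 = 66  (R5 gets saved value)
Final: R3 = 82

82


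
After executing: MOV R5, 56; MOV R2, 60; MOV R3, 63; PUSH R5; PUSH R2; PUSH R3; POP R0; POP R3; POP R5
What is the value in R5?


Stack trace (top is rightmost):
  MOV R5, 56  → R5 = 56
  MOV R2, 60  → R2 = 60
  MOV R3, 63  → R3 = 63
  PUSH R5  → stack: [56]
  PUSH R2  → stack: [56, 60]
  PUSH R3  → stack: [56, 60, 63]
  POP R0  → R0 = 63, stack: [56, 60]
  POP R3  → R3 = 60, stack: [56]
  POP R5  → R5 = 56, stack: []
Final: R5 = 56

56


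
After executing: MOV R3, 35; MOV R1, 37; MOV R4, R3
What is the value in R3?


Register state trace:
  MOV R3, 35  → R3 = 35
  MOV R1, 37  → R1 = 37
  MOV R4, R3  → R4 = 35
Final: R3 = 35

35


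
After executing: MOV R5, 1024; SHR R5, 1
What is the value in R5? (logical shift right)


Register state trace:
  MOV R5, 1024  → R5 = 1024
  SHR R5, 1  → R5 = 1024 >> 1 = 1024 // 2^1 = 512
Final: R5 = 512

512


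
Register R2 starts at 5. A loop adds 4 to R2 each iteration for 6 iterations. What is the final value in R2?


Starting value: R2 = 5
  Iter 1: R2 = 5 + 4 = 9
  Iter 2: R2 = 9 + 4 = 13
  Iter 3: R2 = 13 + 4 = 17
  Iter 4: R2 = 17 + 4 = 21
  Iter 5: R2 = 21 + 4 = 25
  Iter 6: R2 = 25 + 4 = 29
Final: R2 = 29

29


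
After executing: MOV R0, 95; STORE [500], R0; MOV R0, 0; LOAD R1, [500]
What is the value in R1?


Register and memory trace:
  MOV R0, 95  → R0 = 95
  STORE [500], R0  → mem[500] = 95
  MOV R0, 0  → R0 = 0
  LOAD R1, [500]  → R1 = mem[500] = 95
Final: R1 = 95

95


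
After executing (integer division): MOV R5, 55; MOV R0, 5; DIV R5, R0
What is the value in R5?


Register state trace:
  MOV R5, 55  → R5 = 55
  MOV R0, 5  → R0 = 5
  DIV R5, R0  → R5 = 55 // 5 = 11
Final: R5 = 11

11


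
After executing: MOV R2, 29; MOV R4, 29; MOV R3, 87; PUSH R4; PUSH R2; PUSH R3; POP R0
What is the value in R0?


Stack trace (top is rightmost):
  MOV R2, 29  → R2 = 29
  MOV R4, 29  → R4 = 29
  MOV R3, 87  → R3 = 87
  PUSH R4  → stack: [29]
  PUSH R2  → stack: [29, 29]
  PUSH R3  → stack: [29, 29, 87]
  POP R0  → R0 = 87, stack: [29, 29]
Final: R0 = 87

87


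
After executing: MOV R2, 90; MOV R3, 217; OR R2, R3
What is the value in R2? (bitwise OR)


Register state trace:
  MOV R2, 90  → R2 = 90 (0b01011010)
  MOV R3, 217  → R3 = 217 (0b11011001)
  OR R2, R3   → R2 = 90 OR 217 = 219 (0b11011011)
Final: R2 = 219

219


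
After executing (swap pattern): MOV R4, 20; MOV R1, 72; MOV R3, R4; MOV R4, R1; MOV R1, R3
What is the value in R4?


Register state trace (swap pattern):
  MOV R4, 20  → R4 = 20
  MOV R1, 72  → R1 = 72
  MOV R3, R4  → R3 = 20  (save R4)
  MOV R4, R1  → R4 = 72  (R4 gets R1's value)
  MOV R1, R3  → R1 = 20  (R1 gets saved value)
Final: R4 = 72

72


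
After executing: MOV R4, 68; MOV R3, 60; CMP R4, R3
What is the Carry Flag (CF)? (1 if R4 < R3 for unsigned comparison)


Register state trace:
  MOV R4, 68  → R4 = 68
  MOV R3, 60  → R3 = 60
  CMP R4, R3  → unsigned 68 - 60: no borrow
  68 >= 60, so CF = 0
CF = 0

0


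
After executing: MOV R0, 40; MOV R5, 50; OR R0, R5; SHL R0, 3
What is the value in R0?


Register state trace:
  MOV R0, 40  → R0 = 40 (0b00101000)
  MOV R5, 50  → R5 = 50 (0b00110010)
  OR R0, R5  → R0 = 40 OR 50 = 58 (0b00111010)
  SHL R0, 3  → R0 = 58 << 3 = 464
Final: R0 = 464

464


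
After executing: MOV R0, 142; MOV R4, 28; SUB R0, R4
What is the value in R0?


Register state trace:
  MOV R0, 142  → R0 = 142
  MOV R4, 28  → R4 = 28
  SUB R0, R4  → R0 = 142 - 28 = 114
Final: R0 = 114

114


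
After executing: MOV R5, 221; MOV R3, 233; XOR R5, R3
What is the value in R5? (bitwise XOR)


Register state trace:
  MOV R5, 221  → R5 = 221 (0b11011101)
  MOV R3, 233  → R3 = 233 (0b11101001)
  XOR R5, R3  → R5 = 221 XOR 233 = 52 (0b00110100)
Final: R5 = 52

52


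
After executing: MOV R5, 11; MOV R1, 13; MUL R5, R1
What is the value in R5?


Register state trace:
  MOV R5, 11  → R5 = 11
  MOV R1, 13  → R1 = 13
  MUL R5, R1  → R5 = 11 * 13 = 143
Final: R5 = 143

143


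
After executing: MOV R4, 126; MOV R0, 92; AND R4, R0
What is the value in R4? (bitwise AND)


Register state trace:
  MOV R4, 126  → R4 = 126 (0b01111110)
  MOV R0, 92  → R0 = 92 (0b01011100)
  AND R4, R0  → R4 = 126 AND 92 = 92 (0b01011100)
Final: R4 = 92

92


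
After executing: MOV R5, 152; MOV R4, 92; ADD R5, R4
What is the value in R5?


Register state trace:
  MOV R5, 152  → R5 = 152
  MOV R4, 92  → R4 = 92
  ADD R5, R4  → R5 = 152 + 92 = 244
Final: R5 = 244

244


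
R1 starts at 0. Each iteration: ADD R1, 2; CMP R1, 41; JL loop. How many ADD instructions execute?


Loop trace (R1 starts at 0, target 41, step 2):
  ADD #1: R1 = 0 + 2 = 2  → 2 < 41, loop
  ADD #2: R1 = 2 + 2 = 4  → 4 < 41, loop
  ADD #3: R1 = 4 + 2 = 6  → 6 < 41, loop
  ADD #4: R1 = 6 + 2 = 8  → 8 < 41, loop
  ADD #5: R1 = 8 + 2 = 10  → 10 < 41, loop
  ADD #6: R1 = 10 + 2 = 12  → 12 < 41, loop
  ADD #7: R1 = 12 + 2 = 14  → 14 < 41, loop
  ADD #8: R1 = 14 + 2 = 16  → 16 < 41, loop
  ADD #9: R1 = 16 + 2 = 18  → 18 < 41, loop
  ADD #10: R1 = 18 + 2 = 20  → 20 < 41, loop
  ADD #11: R1 = 20 + 2 = 22  → 22 < 41, loop
  ADD #12: R1 = 22 + 2 = 24  → 24 < 41, loop
  ADD #13: R1 = 24 + 2 = 26  → 26 < 41, loop
  ADD #14: R1 = 26 + 2 = 28  → 28 < 41, loop
  ADD #15: R1 = 28 + 2 = 30  → 30 < 41, loop
  ADD #16: R1 = 30 + 2 = 32  → 32 < 41, loop
  ADD #17: R1 = 32 + 2 = 34  → 34 < 41, loop
  ADD #18: R1 = 34 + 2 = 36  → 36 < 41, loop
  ADD #19: R1 = 36 + 2 = 38  → 38 < 41, loop
  ADD #20: R1 = 38 + 2 = 40  → 40 < 41, loop
  ADD #21: R1 = 40 + 2 = 42  → 42 >= 41, exit
Total ADD instructions: 21

21


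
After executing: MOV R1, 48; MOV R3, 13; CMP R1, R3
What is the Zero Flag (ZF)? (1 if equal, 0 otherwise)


Register state trace:
  MOV R1, 48  → R1 = 48
  MOV R3, 13  → R3 = 13
  CMP R1, R3  → computes 48 - 13 = 35
  Result is nonzero, so values are not equal
ZF = 0

0


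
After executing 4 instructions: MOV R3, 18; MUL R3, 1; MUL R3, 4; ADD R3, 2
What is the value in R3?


Register state trace:
  MOV R3, 18  → R3 = 18
  MUL R3, 1  → R3 = 18 * 1 = 18
  MUL R3, 4  → R3 = 18 * 4 = 72
  ADD R3, 2  → R3 = 72 + 2 = 74
Final: R3 = 74

74


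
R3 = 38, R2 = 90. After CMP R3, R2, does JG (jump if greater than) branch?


Trace:
  R3 = 38, R2 = 90
  CMP R3, R2  → compares 38 vs 90
  JG checks: is 38 greater than 90?
  38 < 90, so condition is false
Branch taken: No

No


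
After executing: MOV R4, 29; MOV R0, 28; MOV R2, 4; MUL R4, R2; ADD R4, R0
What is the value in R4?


Register state trace:
  MOV R4, 29  → R4 = 29
  MOV R0, 28  → R0 = 28
  MOV R2, 4  → R2 = 4
  MUL R4, R2  → R4 = 29 * 4 = 116
  ADD R4, R0  → R4 = 116 + 28 = 144
Final: R4 = 144

144


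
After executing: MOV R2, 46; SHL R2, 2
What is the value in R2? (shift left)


Register state trace:
  MOV R2, 46  → R2 = 46
  SHL R2, 2  → R2 = 46 << 2 = 46 * 2^2 = 184
Final: R2 = 184

184


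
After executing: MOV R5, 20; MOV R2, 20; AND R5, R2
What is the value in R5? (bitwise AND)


Register state trace:
  MOV R5, 20  → R5 = 20 (0b00010100)
  MOV R2, 20  → R2 = 20 (0b00010100)
  AND R5, R2  → R5 = 20 AND 20 = 20 (0b00010100)
Final: R5 = 20

20


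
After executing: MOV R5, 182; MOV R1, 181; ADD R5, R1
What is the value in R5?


Register state trace:
  MOV R5, 182  → R5 = 182
  MOV R1, 181  → R1 = 181
  ADD R5, R1  → R5 = 182 + 181 = 363
Final: R5 = 363

363


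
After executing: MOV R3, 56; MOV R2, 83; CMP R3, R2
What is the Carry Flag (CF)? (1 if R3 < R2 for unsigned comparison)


Register state trace:
  MOV R3, 56  → R3 = 56
  MOV R2, 83  → R2 = 83
  CMP R3, R2  → unsigned 56 - 83: borrow occurs
  56 < 83, so CF = 1
CF = 1

1


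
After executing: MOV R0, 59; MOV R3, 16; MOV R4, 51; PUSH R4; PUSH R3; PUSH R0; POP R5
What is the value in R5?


Stack trace (top is rightmost):
  MOV R0, 59  → R0 = 59
  MOV R3, 16  → R3 = 16
  MOV R4, 51  → R4 = 51
  PUSH R4  → stack: [51]
  PUSH R3  → stack: [51, 16]
  PUSH R0  → stack: [51, 16, 59]
  POP R5  → R5 = 59, stack: [51, 16]
Final: R5 = 59

59


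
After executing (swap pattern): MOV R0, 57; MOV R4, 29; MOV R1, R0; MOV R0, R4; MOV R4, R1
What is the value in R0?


Register state trace (swap pattern):
  MOV R0, 57  → R0 = 57
  MOV R4, 29  → R4 = 29
  MOV R1, R0  → R1 = 57  (save R0)
  MOV R0, R4  → R0 = 29  (R0 gets R4's value)
  MOV R4, R1  → R4 = 57  (R4 gets saved value)
Final: R0 = 29

29


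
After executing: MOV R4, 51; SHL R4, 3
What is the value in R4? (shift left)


Register state trace:
  MOV R4, 51  → R4 = 51
  SHL R4, 3  → R4 = 51 << 3 = 51 * 2^3 = 408
Final: R4 = 408

408


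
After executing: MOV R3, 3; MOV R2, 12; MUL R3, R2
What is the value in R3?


Register state trace:
  MOV R3, 3  → R3 = 3
  MOV R2, 12  → R2 = 12
  MUL R3, R2  → R3 = 3 * 12 = 36
Final: R3 = 36

36


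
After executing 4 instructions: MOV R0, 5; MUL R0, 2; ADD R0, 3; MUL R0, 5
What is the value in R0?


Register state trace:
  MOV R0, 5  → R0 = 5
  MUL R0, 2  → R0 = 5 * 2 = 10
  ADD R0, 3  → R0 = 10 + 3 = 13
  MUL R0, 5  → R0 = 13 * 5 = 65
Final: R0 = 65

65


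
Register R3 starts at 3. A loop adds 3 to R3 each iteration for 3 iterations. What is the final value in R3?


Starting value: R3 = 3
  Iter 1: R3 = 3 + 3 = 6
  Iter 2: R3 = 6 + 3 = 9
  Iter 3: R3 = 9 + 3 = 12
Final: R3 = 12

12


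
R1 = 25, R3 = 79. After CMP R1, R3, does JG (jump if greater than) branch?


Trace:
  R1 = 25, R3 = 79
  CMP R1, R3  → compares 25 vs 79
  JG checks: is 25 greater than 79?
  25 < 79, so condition is false
Branch taken: No

No


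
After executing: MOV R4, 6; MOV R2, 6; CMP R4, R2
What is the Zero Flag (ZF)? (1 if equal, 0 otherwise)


Register state trace:
  MOV R4, 6  → R4 = 6
  MOV R2, 6  → R2 = 6
  CMP R4, R2  → computes 6 - 6 = 0
  Result is zero, so values are equal
ZF = 1

1


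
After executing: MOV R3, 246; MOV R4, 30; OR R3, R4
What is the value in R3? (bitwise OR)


Register state trace:
  MOV R3, 246  → R3 = 246 (0b11110110)
  MOV R4, 30  → R4 = 30 (0b00011110)
  OR R3, R4   → R3 = 246 OR 30 = 254 (0b11111110)
Final: R3 = 254

254


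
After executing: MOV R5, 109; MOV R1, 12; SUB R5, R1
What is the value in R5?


Register state trace:
  MOV R5, 109  → R5 = 109
  MOV R1, 12  → R1 = 12
  SUB R5, R1  → R5 = 109 - 12 = 97
Final: R5 = 97

97


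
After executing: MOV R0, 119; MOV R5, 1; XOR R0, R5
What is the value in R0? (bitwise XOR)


Register state trace:
  MOV R0, 119  → R0 = 119 (0b01110111)
  MOV R5, 1  → R5 = 1 (0b00000001)
  XOR R0, R5  → R0 = 119 XOR 1 = 118 (0b01110110)
Final: R0 = 118

118


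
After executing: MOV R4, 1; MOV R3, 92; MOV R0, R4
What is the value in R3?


Register state trace:
  MOV R4, 1  → R4 = 1
  MOV R3, 92  → R3 = 92
  MOV R0, R4  → R0 = 1
Final: R3 = 92

92


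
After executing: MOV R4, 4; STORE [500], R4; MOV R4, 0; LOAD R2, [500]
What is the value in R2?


Register and memory trace:
  MOV R4, 4  → R4 = 4
  STORE [500], R4  → mem[500] = 4
  MOV R4, 0  → R4 = 0
  LOAD R2, [500]  → R2 = mem[500] = 4
Final: R2 = 4

4


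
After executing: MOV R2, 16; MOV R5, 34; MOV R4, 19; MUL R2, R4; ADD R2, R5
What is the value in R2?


Register state trace:
  MOV R2, 16  → R2 = 16
  MOV R5, 34  → R5 = 34
  MOV R4, 19  → R4 = 19
  MUL R2, R4  → R2 = 16 * 19 = 304
  ADD R2, R5  → R2 = 304 + 34 = 338
Final: R2 = 338

338


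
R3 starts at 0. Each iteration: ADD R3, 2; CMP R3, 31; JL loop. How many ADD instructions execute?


Loop trace (R3 starts at 0, target 31, step 2):
  ADD #1: R3 = 0 + 2 = 2  → 2 < 31, loop
  ADD #2: R3 = 2 + 2 = 4  → 4 < 31, loop
  ADD #3: R3 = 4 + 2 = 6  → 6 < 31, loop
  ADD #4: R3 = 6 + 2 = 8  → 8 < 31, loop
  ADD #5: R3 = 8 + 2 = 10  → 10 < 31, loop
  ADD #6: R3 = 10 + 2 = 12  → 12 < 31, loop
  ADD #7: R3 = 12 + 2 = 14  → 14 < 31, loop
  ADD #8: R3 = 14 + 2 = 16  → 16 < 31, loop
  ADD #9: R3 = 16 + 2 = 18  → 18 < 31, loop
  ADD #10: R3 = 18 + 2 = 20  → 20 < 31, loop
  ADD #11: R3 = 20 + 2 = 22  → 22 < 31, loop
  ADD #12: R3 = 22 + 2 = 24  → 24 < 31, loop
  ADD #13: R3 = 24 + 2 = 26  → 26 < 31, loop
  ADD #14: R3 = 26 + 2 = 28  → 28 < 31, loop
  ADD #15: R3 = 28 + 2 = 30  → 30 < 31, loop
  ADD #16: R3 = 30 + 2 = 32  → 32 >= 31, exit
Total ADD instructions: 16

16


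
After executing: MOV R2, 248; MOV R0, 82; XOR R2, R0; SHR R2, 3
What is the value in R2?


Register state trace:
  MOV R2, 248  → R2 = 248 (0b11111000)
  MOV R0, 82  → R0 = 82 (0b01010010)
  XOR R2, R0  → R2 = 248 XOR 82 = 170 (0b10101010)
  SHR R2, 3  → R2 = 170 >> 3 = 21
Final: R2 = 21

21


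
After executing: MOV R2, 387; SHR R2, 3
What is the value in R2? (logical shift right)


Register state trace:
  MOV R2, 387  → R2 = 387
  SHR R2, 3  → R2 = 387 >> 3 = 387 // 2^3 = 48
Final: R2 = 48

48


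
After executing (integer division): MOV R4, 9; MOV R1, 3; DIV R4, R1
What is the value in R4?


Register state trace:
  MOV R4, 9  → R4 = 9
  MOV R1, 3  → R1 = 3
  DIV R4, R1  → R4 = 9 // 3 = 3
Final: R4 = 3

3


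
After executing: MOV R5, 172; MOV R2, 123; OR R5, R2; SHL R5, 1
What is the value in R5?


Register state trace:
  MOV R5, 172  → R5 = 172 (0b10101100)
  MOV R2, 123  → R2 = 123 (0b01111011)
  OR R5, R2  → R5 = 172 OR 123 = 255 (0b11111111)
  SHL R5, 1  → R5 = 255 << 1 = 510
Final: R5 = 510

510


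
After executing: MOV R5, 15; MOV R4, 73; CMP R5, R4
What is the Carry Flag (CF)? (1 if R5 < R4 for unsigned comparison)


Register state trace:
  MOV R5, 15  → R5 = 15
  MOV R4, 73  → R4 = 73
  CMP R5, R4  → unsigned 15 - 73: borrow occurs
  15 < 73, so CF = 1
CF = 1

1


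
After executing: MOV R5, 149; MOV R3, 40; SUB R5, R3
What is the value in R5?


Register state trace:
  MOV R5, 149  → R5 = 149
  MOV R3, 40  → R3 = 40
  SUB R5, R3  → R5 = 149 - 40 = 109
Final: R5 = 109

109


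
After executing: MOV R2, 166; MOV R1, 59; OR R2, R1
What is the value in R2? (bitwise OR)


Register state trace:
  MOV R2, 166  → R2 = 166 (0b10100110)
  MOV R1, 59  → R1 = 59 (0b00111011)
  OR R2, R1   → R2 = 166 OR 59 = 191 (0b10111111)
Final: R2 = 191

191


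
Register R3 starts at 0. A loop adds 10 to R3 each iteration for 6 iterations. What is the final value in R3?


Starting value: R3 = 0
  Iter 1: R3 = 0 + 10 = 10
  Iter 2: R3 = 10 + 10 = 20
  Iter 3: R3 = 20 + 10 = 30
  Iter 4: R3 = 30 + 10 = 40
  Iter 5: R3 = 40 + 10 = 50
  Iter 6: R3 = 50 + 10 = 60
Final: R3 = 60

60


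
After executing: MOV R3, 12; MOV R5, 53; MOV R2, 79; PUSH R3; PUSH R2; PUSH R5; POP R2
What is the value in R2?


Stack trace (top is rightmost):
  MOV R3, 12  → R3 = 12
  MOV R5, 53  → R5 = 53
  MOV R2, 79  → R2 = 79
  PUSH R3  → stack: [12]
  PUSH R2  → stack: [12, 79]
  PUSH R5  → stack: [12, 79, 53]
  POP R2  → R2 = 53, stack: [12, 79]
Final: R2 = 53

53


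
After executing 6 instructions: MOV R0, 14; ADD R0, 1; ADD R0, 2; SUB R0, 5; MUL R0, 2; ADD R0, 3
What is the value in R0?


Register state trace:
  MOV R0, 14  → R0 = 14
  ADD R0, 1  → R0 = 14 + 1 = 15
  ADD R0, 2  → R0 = 15 + 2 = 17
  SUB R0, 5  → R0 = 17 - 5 = 12
  MUL R0, 2  → R0 = 12 * 2 = 24
  ADD R0, 3  → R0 = 24 + 3 = 27
Final: R0 = 27

27


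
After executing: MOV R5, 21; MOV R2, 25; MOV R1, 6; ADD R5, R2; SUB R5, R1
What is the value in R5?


Register state trace:
  MOV R5, 21  → R5 = 21
  MOV R2, 25  → R2 = 25
  MOV R1, 6  → R1 = 6
  ADD R5, R2  → R5 = 21 + 25 = 46
  SUB R5, R1  → R5 = 46 - 6 = 40
Final: R5 = 40

40
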